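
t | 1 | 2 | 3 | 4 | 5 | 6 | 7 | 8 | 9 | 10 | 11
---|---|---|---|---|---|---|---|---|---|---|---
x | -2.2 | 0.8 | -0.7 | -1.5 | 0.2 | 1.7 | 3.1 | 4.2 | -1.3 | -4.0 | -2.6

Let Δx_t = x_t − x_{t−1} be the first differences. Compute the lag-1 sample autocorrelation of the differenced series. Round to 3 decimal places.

First differences Δx: 3.0, -1.5, -0.8, 1.7, 1.5, 1.4, 1.1, -5.5, -2.7, 1.4
Mean of differences = -0.0400
Numerator Σ(Δx_t−Δx̄)(Δx_{t+1}−Δx̄) = 6.3564
Denominator Σ(Δx_t−Δx̄)² = 59.6840
r_1(Δx) = 6.3564 / 59.6840 = 0.107

0.107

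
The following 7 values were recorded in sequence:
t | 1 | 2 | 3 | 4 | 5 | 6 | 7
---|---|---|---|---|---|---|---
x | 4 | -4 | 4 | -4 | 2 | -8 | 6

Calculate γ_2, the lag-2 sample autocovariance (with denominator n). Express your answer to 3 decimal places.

Mean x̄ = (4 − 4 + 4 − 4 + 2 − 8 + 6)/7 = 0.0000
Σ_{t=1}^{5}(x_t−x̄)(x_{t+2}−x̄) = 84.0000
γ_2 = 84.0000 / 7 = 12.000

12.000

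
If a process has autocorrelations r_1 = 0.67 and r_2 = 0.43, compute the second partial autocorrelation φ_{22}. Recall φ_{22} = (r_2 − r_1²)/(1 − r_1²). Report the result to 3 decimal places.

-0.034

φ_{22} = (r_2 − r_1²) / (1 − r_1²)
r_1² = (0.67)² = 0.4489
Numerator = 0.43 − 0.4489 = -0.0189; denominator = 1 − 0.4489 = 0.5511
φ_{22} = -0.0189 / 0.5511 = -0.034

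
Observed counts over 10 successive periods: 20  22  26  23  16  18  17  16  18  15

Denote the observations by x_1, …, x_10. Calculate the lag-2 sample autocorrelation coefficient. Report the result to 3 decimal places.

Mean x̄ = (20 + 22 + 26 + 23 + 16 + 18 + 17 + 16 + 18 + 15)/10 = 19.1000
Numerator Σ_{t=1}^{8}(x_t−x̄)(x_{t+2}−x̄) = 16.7800
Denominator Σ(x_t−x̄)² = 114.9000
r_2 = 16.7800 / 114.9000 = 0.146

0.146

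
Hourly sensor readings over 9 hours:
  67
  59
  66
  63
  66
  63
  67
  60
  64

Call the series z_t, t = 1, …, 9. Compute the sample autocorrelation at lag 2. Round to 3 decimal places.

0.385

Mean z̄ = (67 + 59 + 66 + 63 + 66 + 63 + 67 + 60 + 64)/9 = 63.8889
Numerator Σ_{t=1}^{7}(z_t−z̄)(z_{t+2}−z̄) = 26.5309
Denominator Σ(z_t−z̄)² = 68.8889
r_2 = 26.5309 / 68.8889 = 0.385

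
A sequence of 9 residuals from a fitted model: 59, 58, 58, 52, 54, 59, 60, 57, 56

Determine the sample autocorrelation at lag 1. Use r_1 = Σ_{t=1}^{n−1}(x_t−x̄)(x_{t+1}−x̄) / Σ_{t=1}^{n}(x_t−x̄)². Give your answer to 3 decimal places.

Mean x̄ = (59 + 58 + 58 + 52 + 54 + 59 + 60 + 57 + 56)/9 = 57.0000
Numerator Σ_{t=1}^{8}(x_t−x̄)(x_{t+1}−x̄) = 13.0000
Denominator Σ(x_t−x̄)² = 54.0000
r_1 = 13.0000 / 54.0000 = 0.241

0.241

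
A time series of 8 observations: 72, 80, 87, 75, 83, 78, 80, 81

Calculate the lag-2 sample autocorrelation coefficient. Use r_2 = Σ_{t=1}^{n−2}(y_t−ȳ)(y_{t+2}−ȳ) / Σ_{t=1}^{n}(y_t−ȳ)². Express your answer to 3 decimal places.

Mean ȳ = (72 + 80 + 87 + 75 + 83 + 78 + 80 + 81)/8 = 79.5000
Σ(y_t−ȳ)(y_{t+2}−ȳ) = (-56.2500) + (-2.2500) + (26.2500) + (6.7500) + (1.7500) + (-2.2500) = -26.0000
Denominator Σ(y_t−ȳ)² = 150.0000
r_2 = -26.0000 / 150.0000 = -0.173

-0.173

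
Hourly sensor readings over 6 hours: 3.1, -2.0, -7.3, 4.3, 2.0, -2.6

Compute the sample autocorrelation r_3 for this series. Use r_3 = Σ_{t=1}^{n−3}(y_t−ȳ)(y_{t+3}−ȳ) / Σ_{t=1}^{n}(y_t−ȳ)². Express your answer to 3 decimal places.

Mean ȳ = (3.1 − 2.0 − 7.3 + 4.3 + 2.0 − 2.6)/6 = -0.4167
Deviations from mean: 3.5167, -1.5833, -6.8833, 4.7167, 2.4167, -2.1833
Σ(y_t−ȳ)(y_{t+3}−ȳ) = (16.5869) + (-3.8264) + (15.0286) = 27.7892
Denominator Σ(y_t−ȳ)² = 95.1083
r_3 = 27.7892 / 95.1083 = 0.292

0.292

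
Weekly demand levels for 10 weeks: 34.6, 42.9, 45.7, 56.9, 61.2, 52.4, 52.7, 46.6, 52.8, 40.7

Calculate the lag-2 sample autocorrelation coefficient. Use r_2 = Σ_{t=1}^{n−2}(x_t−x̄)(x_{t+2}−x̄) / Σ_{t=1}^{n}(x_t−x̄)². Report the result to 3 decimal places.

0.111

Mean x̄ = (34.6 + 42.9 + 45.7 + 56.9 + 61.2 + 52.4 + 52.7 + 46.6 + 52.8 + 40.7)/10 = 48.6500
Numerator Σ_{t=1}^{8}(x_t−x̄)(x_{t+2}−x̄) = 64.1700
Denominator Σ(x_t−x̄)² = 579.8250
r_2 = 64.1700 / 579.8250 = 0.111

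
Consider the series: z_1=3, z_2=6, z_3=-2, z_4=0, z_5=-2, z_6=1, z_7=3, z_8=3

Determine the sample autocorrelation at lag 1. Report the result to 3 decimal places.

0.088

Mean z̄ = (3 + 6 − 2 + 0 − 2 + 1 + 3 + 3)/8 = 1.5000
Deviations from mean: 1.5000, 4.5000, -3.5000, -1.5000, -3.5000, -0.5000, 1.5000, 1.5000
Σ(z_t−z̄)(z_{t+1}−z̄) = (6.7500) + (-15.7500) + (5.2500) + (5.2500) + (1.7500) + (-0.7500) + (2.2500) = 4.7500
Denominator Σ(z_t−z̄)² = 54.0000
r_1 = 4.7500 / 54.0000 = 0.088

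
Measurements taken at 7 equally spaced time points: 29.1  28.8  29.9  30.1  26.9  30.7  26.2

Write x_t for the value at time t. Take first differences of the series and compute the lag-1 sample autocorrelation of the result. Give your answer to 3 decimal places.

First differences Δx: -0.3, 1.1, 0.2, -3.2, 3.8, -4.5
Mean of differences = -0.4833
Numerator Σ(Δx_t−Δx̄)(Δx_{t+1}−Δx̄) = -29.3253
Denominator Σ(Δx_t−Δx̄)² = 44.8683
r_1(Δx) = -29.3253 / 44.8683 = -0.654

-0.654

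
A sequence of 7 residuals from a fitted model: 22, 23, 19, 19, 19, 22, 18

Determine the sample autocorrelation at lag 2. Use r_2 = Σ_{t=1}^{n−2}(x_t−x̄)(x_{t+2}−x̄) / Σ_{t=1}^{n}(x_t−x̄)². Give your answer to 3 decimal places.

Mean x̄ = (22 + 23 + 19 + 19 + 19 + 22 + 18)/7 = 20.2857
Deviations from mean: 1.7143, 2.7143, -1.2857, -1.2857, -1.2857, 1.7143, -2.2857
Σ(x_t−x̄)(x_{t+2}−x̄) = (-2.2041) + (-3.4898) + (1.6531) + (-2.2041) + (2.9388) = -3.3061
Denominator Σ(x_t−x̄)² = 23.4286
r_2 = -3.3061 / 23.4286 = -0.141

-0.141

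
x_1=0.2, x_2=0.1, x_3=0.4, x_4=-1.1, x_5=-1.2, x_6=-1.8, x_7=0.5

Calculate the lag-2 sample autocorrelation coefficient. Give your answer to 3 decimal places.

-0.051

Mean x̄ = (0.2 + 0.1 + 0.4 − 1.1 − 1.2 − 1.8 + 0.5)/7 = -0.4143
Deviations from mean: 0.6143, 0.5143, 0.8143, -0.6857, -0.7857, -1.3857, 0.9143
Numerator Σ_{t=1}^{5}(x_t−x̄)(x_{t+2}−x̄) = -0.2604
Denominator Σ(x_t−x̄)² = 5.1486
r_2 = -0.2604 / 5.1486 = -0.051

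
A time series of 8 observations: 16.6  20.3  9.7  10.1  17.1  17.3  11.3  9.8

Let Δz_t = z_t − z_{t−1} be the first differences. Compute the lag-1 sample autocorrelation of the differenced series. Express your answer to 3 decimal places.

-0.199

First differences Δz: 3.7, -10.6, 0.4, 7.0, 0.2, -6.0, -1.5
Mean of differences = -0.9714
Numerator Σ(Δz_t−Δz̄)(Δz_{t+1}−Δz̄) = -41.1465
Denominator Σ(Δz_t−Δz̄)² = 206.8943
r_1(Δz) = -41.1465 / 206.8943 = -0.199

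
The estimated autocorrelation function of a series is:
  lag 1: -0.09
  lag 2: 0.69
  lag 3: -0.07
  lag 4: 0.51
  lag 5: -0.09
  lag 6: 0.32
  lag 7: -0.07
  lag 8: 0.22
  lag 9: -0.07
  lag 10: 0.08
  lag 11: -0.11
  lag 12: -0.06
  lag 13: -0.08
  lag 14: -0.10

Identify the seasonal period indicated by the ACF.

2

The largest autocorrelation is r_2 = 0.69, with weaker echoes at lags 4 (0.51), 6 (0.32) and 8 (0.22); the remaining lags stay at or below 0.08.
The dominant spike at lag 2 indicates a seasonal period of 2.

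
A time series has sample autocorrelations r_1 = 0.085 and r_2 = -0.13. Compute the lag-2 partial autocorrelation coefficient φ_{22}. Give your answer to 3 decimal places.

φ_{22} = (r_2 − r_1²) / (1 − r_1²)
r_1² = (0.085)² = 0.007225
Numerator = -0.13 − 0.0072 = -0.1372; denominator = 1 − 0.0072 = 0.9928
φ_{22} = -0.1372 / 0.9928 = -0.138

-0.138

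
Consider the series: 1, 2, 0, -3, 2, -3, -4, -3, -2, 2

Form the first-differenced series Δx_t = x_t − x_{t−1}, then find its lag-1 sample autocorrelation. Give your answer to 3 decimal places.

First differences Δx: 1, -2, -3, 5, -5, -1, 1, 1, 4
Mean of differences = 0.1111
Numerator Σ(Δx_t−Δx̄)(Δx_{t+1}−Δx̄) = -26.5679
Denominator Σ(Δx_t−Δx̄)² = 82.8889
r_1(Δx) = -26.5679 / 82.8889 = -0.321

-0.321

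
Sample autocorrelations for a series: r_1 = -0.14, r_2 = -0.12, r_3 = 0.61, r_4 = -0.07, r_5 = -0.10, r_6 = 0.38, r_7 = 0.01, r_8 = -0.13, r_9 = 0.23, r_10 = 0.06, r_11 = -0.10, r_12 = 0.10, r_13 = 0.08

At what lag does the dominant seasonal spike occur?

The largest autocorrelation is r_3 = 0.61, with weaker echoes at lags 6 (0.38) and 9 (0.23); the remaining lags stay at or below 0.10.
The dominant spike at lag 3 indicates a seasonal period of 3.

3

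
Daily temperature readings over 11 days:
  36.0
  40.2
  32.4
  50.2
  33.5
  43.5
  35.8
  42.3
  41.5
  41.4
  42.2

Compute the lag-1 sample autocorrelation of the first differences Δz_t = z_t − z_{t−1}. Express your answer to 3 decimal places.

-0.881

First differences Δz: 4.2, -7.8, 17.8, -16.7, 10.0, -7.7, 6.5, -0.8, -0.1, 0.8
Mean of differences = 0.6200
Numerator Σ(Δz_t−Δz̄)(Δz_{t+1}−Δz̄) = -769.2384
Denominator Σ(Δz_t−Δz̄)² = 873.1960
r_1(Δz) = -769.2384 / 873.1960 = -0.881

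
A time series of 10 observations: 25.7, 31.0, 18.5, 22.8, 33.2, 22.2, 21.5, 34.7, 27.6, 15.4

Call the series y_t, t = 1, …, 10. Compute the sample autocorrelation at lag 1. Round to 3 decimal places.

Mean ȳ = (25.7 + 31.0 + 18.5 + 22.8 + 33.2 + 22.2 + 21.5 + 34.7 + 27.6 + 15.4)/10 = 25.2600
Numerator Σ_{t=1}^{9}(y_t−ȳ)(y_{t+1}−ȳ) = -88.4476
Denominator Σ(y_t−ȳ)² = 363.2440
r_1 = -88.4476 / 363.2440 = -0.243

-0.243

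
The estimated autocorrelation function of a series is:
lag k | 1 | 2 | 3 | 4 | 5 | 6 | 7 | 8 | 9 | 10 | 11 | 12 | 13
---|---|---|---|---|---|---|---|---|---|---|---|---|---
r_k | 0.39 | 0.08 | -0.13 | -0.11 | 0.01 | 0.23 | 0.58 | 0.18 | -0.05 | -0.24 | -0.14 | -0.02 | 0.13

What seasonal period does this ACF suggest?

The largest autocorrelation is r_7 = 0.58; the remaining lags stay at or below 0.39. The elevated value at lag 1 (0.39), dropping to 0.08 at lag 2, reflects decaying short-term dependence rather than seasonality.
The dominant spike at lag 7 indicates a seasonal period of 7.

7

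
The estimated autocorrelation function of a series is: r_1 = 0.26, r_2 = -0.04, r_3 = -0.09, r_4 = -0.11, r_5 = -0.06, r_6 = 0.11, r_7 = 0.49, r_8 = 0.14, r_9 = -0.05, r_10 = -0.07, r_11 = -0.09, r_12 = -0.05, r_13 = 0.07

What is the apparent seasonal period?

The largest autocorrelation is r_7 = 0.49; the remaining lags stay at or below 0.26.
The dominant spike at lag 7 indicates a seasonal period of 7.

7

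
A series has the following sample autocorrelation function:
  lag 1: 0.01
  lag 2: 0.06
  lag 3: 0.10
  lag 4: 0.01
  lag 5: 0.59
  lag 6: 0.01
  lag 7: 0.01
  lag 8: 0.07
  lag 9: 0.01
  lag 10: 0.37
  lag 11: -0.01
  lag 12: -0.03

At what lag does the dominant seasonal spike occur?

5

The largest autocorrelation is r_5 = 0.59, with a weaker echo at lag 10 (0.37); the remaining lags stay at or below 0.10.
The dominant spike at lag 5 indicates a seasonal period of 5.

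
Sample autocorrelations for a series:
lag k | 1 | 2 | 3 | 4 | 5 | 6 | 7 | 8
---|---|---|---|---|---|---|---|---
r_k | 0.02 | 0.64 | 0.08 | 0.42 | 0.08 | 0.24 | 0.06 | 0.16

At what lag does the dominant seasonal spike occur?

The largest autocorrelation is r_2 = 0.64, with weaker echoes at lags 4 (0.42), 6 (0.24) and 8 (0.16); the remaining lags stay at or below 0.08.
The dominant spike at lag 2 indicates a seasonal period of 2.

2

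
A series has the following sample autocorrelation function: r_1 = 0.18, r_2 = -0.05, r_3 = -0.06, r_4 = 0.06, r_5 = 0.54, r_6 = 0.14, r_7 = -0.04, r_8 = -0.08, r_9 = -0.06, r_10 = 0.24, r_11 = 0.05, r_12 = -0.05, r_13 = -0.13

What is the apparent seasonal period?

5

The largest autocorrelation is r_5 = 0.54, with a weaker echo at lag 10 (0.24); the remaining lags stay at or below 0.18.
The dominant spike at lag 5 indicates a seasonal period of 5.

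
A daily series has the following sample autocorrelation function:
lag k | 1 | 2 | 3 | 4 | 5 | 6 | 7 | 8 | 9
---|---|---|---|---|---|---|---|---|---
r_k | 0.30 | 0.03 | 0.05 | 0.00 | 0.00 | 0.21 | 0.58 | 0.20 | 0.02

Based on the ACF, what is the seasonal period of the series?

The largest autocorrelation is r_7 = 0.58; the remaining lags stay at or below 0.30. The elevated value at lag 1 (0.30), dropping to 0.03 at lag 2, reflects decaying short-term dependence rather than seasonality.
The dominant spike at lag 7 indicates a seasonal period of 7.

7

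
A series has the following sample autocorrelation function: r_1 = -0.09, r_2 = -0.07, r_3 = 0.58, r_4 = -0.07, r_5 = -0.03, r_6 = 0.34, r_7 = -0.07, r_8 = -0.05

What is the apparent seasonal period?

The largest autocorrelation is r_3 = 0.58, with a weaker echo at lag 6 (0.34); the remaining lags stay at or below -0.03.
The dominant spike at lag 3 indicates a seasonal period of 3.

3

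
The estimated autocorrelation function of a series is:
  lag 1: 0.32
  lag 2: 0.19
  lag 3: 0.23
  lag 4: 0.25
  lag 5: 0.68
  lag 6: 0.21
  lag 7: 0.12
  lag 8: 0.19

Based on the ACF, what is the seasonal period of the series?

The largest autocorrelation is r_5 = 0.68; the remaining lags stay at or below 0.32. The elevated value at lag 1 (0.32), dropping to 0.19 at lag 2, reflects decaying short-term dependence rather than seasonality.
The dominant spike at lag 5 indicates a seasonal period of 5.

5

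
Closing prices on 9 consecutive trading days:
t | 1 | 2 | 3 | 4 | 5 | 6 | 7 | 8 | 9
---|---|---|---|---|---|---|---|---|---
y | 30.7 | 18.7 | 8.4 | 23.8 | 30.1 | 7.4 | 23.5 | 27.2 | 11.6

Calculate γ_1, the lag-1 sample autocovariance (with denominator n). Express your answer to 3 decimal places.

Mean ȳ = (30.7 + 18.7 + 8.4 + 23.8 + 30.1 + 7.4 + 23.5 + 27.2 + 11.6)/9 = 20.1556
Σ_{t=1}^{8}(y_t−ȳ)(y_{t+1}−ȳ) = -211.0542
γ_1 = -211.0542 / 9 = -23.450

-23.450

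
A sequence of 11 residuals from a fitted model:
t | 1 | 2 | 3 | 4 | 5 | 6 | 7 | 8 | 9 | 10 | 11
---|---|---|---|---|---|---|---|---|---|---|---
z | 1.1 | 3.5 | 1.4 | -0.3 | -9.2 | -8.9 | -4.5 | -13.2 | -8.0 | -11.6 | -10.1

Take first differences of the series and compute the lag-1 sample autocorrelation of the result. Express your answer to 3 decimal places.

-0.523

First differences Δz: 2.4, -2.1, -1.7, -8.9, 0.3, 4.4, -8.7, 5.2, -3.6, 1.5
Mean of differences = -1.1200
Numerator Σ(Δz_t−Δz̄)(Δz_{t+1}−Δz̄) = -113.4964
Denominator Σ(Δz_t−Δz̄)² = 217.1160
r_1(Δz) = -113.4964 / 217.1160 = -0.523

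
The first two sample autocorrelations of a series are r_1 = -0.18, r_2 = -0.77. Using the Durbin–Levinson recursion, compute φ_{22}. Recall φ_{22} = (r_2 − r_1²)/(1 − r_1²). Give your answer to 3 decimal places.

-0.829

φ_{22} = (r_2 − r_1²) / (1 − r_1²)
r_1² = (-0.18)² = 0.0324
Numerator = -0.77 − 0.0324 = -0.8024; denominator = 1 − 0.0324 = 0.9676
φ_{22} = -0.8024 / 0.9676 = -0.829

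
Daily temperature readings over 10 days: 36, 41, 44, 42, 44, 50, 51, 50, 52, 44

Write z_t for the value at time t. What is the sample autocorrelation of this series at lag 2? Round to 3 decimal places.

0.240

Mean z̄ = (36 + 41 + 44 + 42 + 44 + 50 + 51 + 50 + 52 + 44)/10 = 45.4000
Numerator Σ_{t=1}^{8}(z_t−z̄)(z_{t+2}−z̄) = 58.2800
Denominator Σ(z_t−z̄)² = 242.4000
r_2 = 58.2800 / 242.4000 = 0.240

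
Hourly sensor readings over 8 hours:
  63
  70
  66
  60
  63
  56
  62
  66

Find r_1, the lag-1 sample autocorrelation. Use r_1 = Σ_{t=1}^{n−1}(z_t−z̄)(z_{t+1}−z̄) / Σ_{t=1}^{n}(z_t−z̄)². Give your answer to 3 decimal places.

0.129

Mean z̄ = (63 + 70 + 66 + 60 + 63 + 56 + 62 + 66)/8 = 63.2500
Σ(z_t−z̄)(z_{t+1}−z̄) = (-1.6875) + (18.5625) + (-8.9375) + (0.8125) + (1.8125) + (9.0625) + (-3.4375) = 16.1875
Denominator Σ(z_t−z̄)² = 125.5000
r_1 = 16.1875 / 125.5000 = 0.129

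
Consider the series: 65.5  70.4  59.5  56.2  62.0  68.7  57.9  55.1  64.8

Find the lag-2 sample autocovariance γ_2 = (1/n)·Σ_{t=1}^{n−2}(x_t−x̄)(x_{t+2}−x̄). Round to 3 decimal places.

-16.980

Mean x̄ = (65.5 + 70.4 + 59.5 + 56.2 + 62.0 + 68.7 + 57.9 + 55.1 + 64.8)/9 = 62.2333
Σ_{t=1}^{7}(x_t−x̄)(x_{t+2}−x̄) = -152.8189
γ_2 = -152.8189 / 9 = -16.980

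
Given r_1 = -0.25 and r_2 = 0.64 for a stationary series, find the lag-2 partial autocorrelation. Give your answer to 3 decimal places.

φ_{22} = (r_2 − r_1²) / (1 − r_1²)
r_1² = (-0.25)² = 0.0625
Numerator = 0.64 − 0.0625 = 0.5775; denominator = 1 − 0.0625 = 0.9375
φ_{22} = 0.5775 / 0.9375 = 0.616

0.616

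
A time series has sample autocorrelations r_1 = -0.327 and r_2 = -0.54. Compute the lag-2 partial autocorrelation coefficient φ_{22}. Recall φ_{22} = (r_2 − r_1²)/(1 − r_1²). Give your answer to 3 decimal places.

φ_{22} = (r_2 − r_1²) / (1 − r_1²)
r_1² = (-0.327)² = 0.106929
Numerator = -0.54 − 0.1069 = -0.6469; denominator = 1 − 0.1069 = 0.8931
φ_{22} = -0.6469 / 0.8931 = -0.724

-0.724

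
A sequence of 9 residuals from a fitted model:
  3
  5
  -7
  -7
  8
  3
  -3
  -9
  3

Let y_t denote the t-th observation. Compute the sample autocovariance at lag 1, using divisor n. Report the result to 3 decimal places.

-1.849

Mean ȳ = (3 + 5 − 7 − 7 + 8 + 3 − 3 − 9 + 3)/9 = -0.4444
Σ_{t=1}^{8}(y_t−ȳ)(y_{t+1}−ȳ) = -16.6420
γ_1 = -16.6420 / 9 = -1.849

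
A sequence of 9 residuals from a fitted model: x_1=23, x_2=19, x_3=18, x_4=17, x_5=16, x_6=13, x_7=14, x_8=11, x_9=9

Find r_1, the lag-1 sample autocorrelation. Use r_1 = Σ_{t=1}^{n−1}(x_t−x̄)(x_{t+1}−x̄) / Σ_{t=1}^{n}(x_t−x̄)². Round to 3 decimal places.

0.526

Mean x̄ = (23 + 19 + 18 + 17 + 16 + 13 + 14 + 11 + 9)/9 = 15.5556
Numerator Σ_{t=1}^{8}(x_t−x̄)(x_{t+1}−x̄) = 78.0247
Denominator Σ(x_t−x̄)² = 148.2222
r_1 = 78.0247 / 148.2222 = 0.526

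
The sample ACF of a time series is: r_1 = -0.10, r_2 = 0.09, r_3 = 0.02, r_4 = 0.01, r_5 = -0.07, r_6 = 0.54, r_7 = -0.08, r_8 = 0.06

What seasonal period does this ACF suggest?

6

The largest autocorrelation is r_6 = 0.54; the remaining lags stay at or below 0.09.
The dominant spike at lag 6 indicates a seasonal period of 6.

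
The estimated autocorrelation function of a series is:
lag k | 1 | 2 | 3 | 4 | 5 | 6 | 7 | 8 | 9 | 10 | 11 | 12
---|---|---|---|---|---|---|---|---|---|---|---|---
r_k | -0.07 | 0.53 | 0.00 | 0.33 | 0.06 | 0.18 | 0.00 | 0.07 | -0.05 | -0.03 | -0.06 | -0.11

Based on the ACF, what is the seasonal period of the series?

The largest autocorrelation is r_2 = 0.53, with weaker echoes at lags 4 (0.33) and 6 (0.18); the remaining lags stay at or below 0.07.
The dominant spike at lag 2 indicates a seasonal period of 2.

2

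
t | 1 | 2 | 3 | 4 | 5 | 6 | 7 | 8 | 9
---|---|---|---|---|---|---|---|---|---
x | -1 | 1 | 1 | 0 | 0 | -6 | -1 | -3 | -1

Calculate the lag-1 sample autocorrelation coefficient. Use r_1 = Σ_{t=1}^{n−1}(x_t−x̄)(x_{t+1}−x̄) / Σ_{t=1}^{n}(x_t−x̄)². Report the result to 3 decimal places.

Mean x̄ = (-1 + 1 + 1 + 0 + 0 − 6 − 1 − 3 − 1)/9 = -1.1111
Numerator Σ_{t=1}^{8}(x_t−x̄)(x_{t+1}−x̄) = 1.8765
Denominator Σ(x_t−x̄)² = 38.8889
r_1 = 1.8765 / 38.8889 = 0.048

0.048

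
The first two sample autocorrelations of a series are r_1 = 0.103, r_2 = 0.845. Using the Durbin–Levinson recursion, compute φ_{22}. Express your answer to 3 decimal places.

φ_{22} = (r_2 − r_1²) / (1 − r_1²)
r_1² = (0.103)² = 0.010609
Numerator = 0.845 − 0.0106 = 0.8344; denominator = 1 − 0.0106 = 0.9894
φ_{22} = 0.8344 / 0.9894 = 0.843

0.843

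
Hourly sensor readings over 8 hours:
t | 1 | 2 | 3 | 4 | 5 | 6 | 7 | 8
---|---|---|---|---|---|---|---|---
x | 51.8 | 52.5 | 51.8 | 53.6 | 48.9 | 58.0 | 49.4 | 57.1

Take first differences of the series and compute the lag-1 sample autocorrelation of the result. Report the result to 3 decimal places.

-0.821

First differences Δx: 0.7, -0.7, 1.8, -4.7, 9.1, -8.6, 7.7
Mean of differences = 0.7571
Numerator Σ(Δx_t−Δx̄)(Δx_{t+1}−Δx̄) = -195.6861
Denominator Σ(Δx_t−Δx̄)² = 238.3571
r_1(Δx) = -195.6861 / 238.3571 = -0.821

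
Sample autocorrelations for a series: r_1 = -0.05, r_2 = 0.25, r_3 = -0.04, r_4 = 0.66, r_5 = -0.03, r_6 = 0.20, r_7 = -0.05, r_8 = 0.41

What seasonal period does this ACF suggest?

The largest autocorrelation is r_4 = 0.66, with a weaker echo at lag 8 (0.41); the remaining lags stay at or below 0.25.
The dominant spike at lag 4 indicates a seasonal period of 4.

4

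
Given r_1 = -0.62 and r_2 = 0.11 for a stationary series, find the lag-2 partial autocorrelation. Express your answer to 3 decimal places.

-0.446

φ_{22} = (r_2 − r_1²) / (1 − r_1²)
r_1² = (-0.62)² = 0.3844
Numerator = 0.11 − 0.3844 = -0.2744; denominator = 1 − 0.3844 = 0.6156
φ_{22} = -0.2744 / 0.6156 = -0.446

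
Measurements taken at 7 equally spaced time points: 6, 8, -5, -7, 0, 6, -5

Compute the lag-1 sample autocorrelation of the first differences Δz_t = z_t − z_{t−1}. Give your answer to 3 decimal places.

First differences Δz: 2, -13, -2, 7, 6, -11
Mean of differences = -1.8333
Numerator Σ(Δz_t−Δz̄)(Δz_{t+1}−Δz̄) = -45.0278
Denominator Σ(Δz_t−Δz̄)² = 362.8333
r_1(Δz) = -45.0278 / 362.8333 = -0.124

-0.124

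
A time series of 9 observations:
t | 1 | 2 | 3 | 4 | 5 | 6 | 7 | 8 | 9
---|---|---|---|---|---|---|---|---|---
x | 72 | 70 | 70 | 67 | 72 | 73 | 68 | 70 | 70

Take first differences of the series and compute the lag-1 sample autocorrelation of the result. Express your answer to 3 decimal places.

-0.371

First differences Δx: -2, 0, -3, 5, 1, -5, 2, 0
Mean of differences = -0.2500
Numerator Σ(Δx_t−Δx̄)(Δx_{t+1}−Δx̄) = -25.0625
Denominator Σ(Δx_t−Δx̄)² = 67.5000
r_1(Δx) = -25.0625 / 67.5000 = -0.371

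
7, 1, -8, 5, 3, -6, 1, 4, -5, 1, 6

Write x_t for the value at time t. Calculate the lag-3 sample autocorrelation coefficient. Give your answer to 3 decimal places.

Mean x̄ = (7 + 1 − 8 + 5 + 3 − 6 + 1 + 4 − 5 + 1 + 6)/11 = 0.8182
Numerator Σ_{t=1}^{8}(x_t−x̄)(x_{t+3}−x̄) = 150.2645
Denominator Σ(x_t−x̄)² = 255.6364
r_3 = 150.2645 / 255.6364 = 0.588

0.588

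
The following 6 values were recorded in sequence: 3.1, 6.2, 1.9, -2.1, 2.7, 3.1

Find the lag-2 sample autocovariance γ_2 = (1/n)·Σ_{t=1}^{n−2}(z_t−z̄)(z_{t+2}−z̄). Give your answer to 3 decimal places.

Mean z̄ = (3.1 + 6.2 + 1.9 − 2.1 + 2.7 + 3.1)/6 = 2.4833
Deviations: 0.6167, 3.7167, -0.5833, -4.5833, 0.2167, 0.6167
Σ_{t=1}^{4}(z_t−z̄)(z_{t+2}−z̄) = -20.3472
γ_2 = -20.3472 / 6 = -3.391

-3.391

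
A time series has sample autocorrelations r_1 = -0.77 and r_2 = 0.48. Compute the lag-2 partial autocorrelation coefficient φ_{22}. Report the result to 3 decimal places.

φ_{22} = (r_2 − r_1²) / (1 − r_1²)
r_1² = (-0.77)² = 0.5929
Numerator = 0.48 − 0.5929 = -0.1129; denominator = 1 − 0.5929 = 0.4071
φ_{22} = -0.1129 / 0.4071 = -0.277

-0.277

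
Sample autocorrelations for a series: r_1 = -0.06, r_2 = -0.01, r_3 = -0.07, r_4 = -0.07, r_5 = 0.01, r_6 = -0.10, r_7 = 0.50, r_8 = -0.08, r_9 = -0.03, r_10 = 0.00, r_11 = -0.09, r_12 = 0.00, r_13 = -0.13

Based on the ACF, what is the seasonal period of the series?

The largest autocorrelation is r_7 = 0.50; the remaining lags stay at or below 0.01.
The dominant spike at lag 7 indicates a seasonal period of 7.

7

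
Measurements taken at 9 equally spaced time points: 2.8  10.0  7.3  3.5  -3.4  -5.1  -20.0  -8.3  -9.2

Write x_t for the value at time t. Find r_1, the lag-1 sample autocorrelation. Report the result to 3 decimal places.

0.607

Mean x̄ = (2.8 + 10.0 + 7.3 + 3.5 − 3.4 − 5.1 − 20.0 − 8.3 − 9.2)/9 = -2.4889
Numerator Σ_{t=1}^{8}(x_t−x̄)(x_{t+1}−x̄) = 430.3332
Denominator Σ(x_t−x̄)² = 708.7289
r_1 = 430.3332 / 708.7289 = 0.607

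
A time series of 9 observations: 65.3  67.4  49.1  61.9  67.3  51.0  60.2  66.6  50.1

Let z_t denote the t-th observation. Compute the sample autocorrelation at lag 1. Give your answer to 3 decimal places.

-0.373

Mean z̄ = (65.3 + 67.4 + 49.1 + 61.9 + 67.3 + 51.0 + 60.2 + 66.6 + 50.1)/9 = 59.8778
Numerator Σ_{t=1}^{8}(z_t−z̄)(z_{t+1}−z̄) = -179.3872
Denominator Σ(z_t−z̄)² = 481.0356
r_1 = -179.3872 / 481.0356 = -0.373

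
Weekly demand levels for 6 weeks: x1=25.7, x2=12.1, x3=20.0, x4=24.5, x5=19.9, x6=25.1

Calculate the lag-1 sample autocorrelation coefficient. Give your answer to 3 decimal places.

-0.327

Mean x̄ = (25.7 + 12.1 + 20.0 + 24.5 + 19.9 + 25.1)/6 = 21.2167
Deviations from mean: 4.4833, -9.1167, -1.2167, 3.2833, -1.3167, 3.8833
Numerator Σ_{t=1}^{5}(x_t−x̄)(x_{t+1}−x̄) = -43.2119
Denominator Σ(x_t−x̄)² = 132.2883
r_1 = -43.2119 / 132.2883 = -0.327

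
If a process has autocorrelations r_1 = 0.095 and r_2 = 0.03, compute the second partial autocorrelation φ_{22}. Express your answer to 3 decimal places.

0.021

φ_{22} = (r_2 − r_1²) / (1 − r_1²)
r_1² = (0.095)² = 0.009025
Numerator = 0.03 − 0.0090 = 0.0210; denominator = 1 − 0.0090 = 0.9910
φ_{22} = 0.0210 / 0.9910 = 0.021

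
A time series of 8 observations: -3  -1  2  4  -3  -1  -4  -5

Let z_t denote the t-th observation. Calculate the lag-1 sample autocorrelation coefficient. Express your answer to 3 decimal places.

Mean z̄ = (-3 − 1 + 2 + 4 − 3 − 1 − 4 − 5)/8 = -1.3750
Deviations from mean: -1.6250, 0.3750, 3.3750, 5.3750, -1.6250, 0.3750, -2.6250, -3.6250
Numerator Σ_{t=1}^{7}(z_t−z̄)(z_{t+1}−z̄) = 17.9844
Denominator Σ(z_t−z̄)² = 65.8750
r_1 = 17.9844 / 65.8750 = 0.273

0.273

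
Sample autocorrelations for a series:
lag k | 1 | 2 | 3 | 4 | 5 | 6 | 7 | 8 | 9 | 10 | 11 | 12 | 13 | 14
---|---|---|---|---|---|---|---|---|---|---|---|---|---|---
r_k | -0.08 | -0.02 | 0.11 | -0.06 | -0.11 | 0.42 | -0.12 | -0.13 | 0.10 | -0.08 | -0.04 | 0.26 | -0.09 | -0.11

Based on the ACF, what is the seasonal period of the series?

6

The largest autocorrelation is r_6 = 0.42, with a weaker echo at lag 12 (0.26); the remaining lags stay at or below 0.11.
The dominant spike at lag 6 indicates a seasonal period of 6.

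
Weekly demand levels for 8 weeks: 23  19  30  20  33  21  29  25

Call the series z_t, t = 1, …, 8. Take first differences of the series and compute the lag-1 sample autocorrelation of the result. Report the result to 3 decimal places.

-0.907

First differences Δz: -4, 11, -10, 13, -12, 8, -4
Mean of differences = 0.2857
Numerator Σ(Δz_t−Δz̄)(Δz_{t+1}−Δz̄) = -570.9388
Denominator Σ(Δz_t−Δz̄)² = 629.4286
r_1(Δz) = -570.9388 / 629.4286 = -0.907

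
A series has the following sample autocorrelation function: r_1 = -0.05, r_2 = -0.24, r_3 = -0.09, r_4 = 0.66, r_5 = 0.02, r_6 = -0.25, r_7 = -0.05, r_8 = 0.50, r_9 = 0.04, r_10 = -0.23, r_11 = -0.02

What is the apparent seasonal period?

The largest autocorrelation is r_4 = 0.66, with a weaker echo at lag 8 (0.50); the remaining lags stay at or below 0.04.
The dominant spike at lag 4 indicates a seasonal period of 4.

4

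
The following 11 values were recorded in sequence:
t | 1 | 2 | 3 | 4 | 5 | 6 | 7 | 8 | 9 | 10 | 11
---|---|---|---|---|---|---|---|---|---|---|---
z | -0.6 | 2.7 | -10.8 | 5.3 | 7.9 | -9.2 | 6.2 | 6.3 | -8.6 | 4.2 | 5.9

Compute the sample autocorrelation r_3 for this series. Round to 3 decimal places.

0.658

Mean z̄ = (-0.6 + 2.7 − 10.8 + 5.3 + 7.9 − 9.2 + 6.2 + 6.3 − 8.6 + 4.2 + 5.9)/11 = 0.8455
Numerator Σ_{t=1}^{8}(z_t−z̄)(z_{t+3}−z̄) = 326.3756
Denominator Σ(z_t−z̄)² = 496.1073
r_3 = 326.3756 / 496.1073 = 0.658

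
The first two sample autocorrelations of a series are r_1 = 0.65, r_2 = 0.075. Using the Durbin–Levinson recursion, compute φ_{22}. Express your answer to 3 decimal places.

φ_{22} = (r_2 − r_1²) / (1 − r_1²)
r_1² = (0.65)² = 0.4225
Numerator = 0.075 − 0.4225 = -0.3475; denominator = 1 − 0.4225 = 0.5775
φ_{22} = -0.3475 / 0.5775 = -0.602

-0.602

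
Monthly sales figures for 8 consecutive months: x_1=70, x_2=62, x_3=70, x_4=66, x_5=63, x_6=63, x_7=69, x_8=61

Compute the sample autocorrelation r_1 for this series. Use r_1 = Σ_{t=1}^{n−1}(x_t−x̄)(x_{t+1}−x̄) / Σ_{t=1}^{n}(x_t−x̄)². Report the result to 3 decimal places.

Mean x̄ = (70 + 62 + 70 + 66 + 63 + 63 + 69 + 61)/8 = 65.5000
Σ(x_t−x̄)(x_{t+1}−x̄) = (-15.7500) + (-15.7500) + (2.2500) + (-1.2500) + (6.2500) + (-8.7500) + (-15.7500) = -48.7500
Denominator Σ(x_t−x̄)² = 98.0000
r_1 = -48.7500 / 98.0000 = -0.497

-0.497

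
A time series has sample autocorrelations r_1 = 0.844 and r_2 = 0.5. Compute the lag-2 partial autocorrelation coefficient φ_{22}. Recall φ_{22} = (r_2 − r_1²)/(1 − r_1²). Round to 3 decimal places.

-0.738

φ_{22} = (r_2 − r_1²) / (1 − r_1²)
r_1² = (0.844)² = 0.712336
Numerator = 0.5 − 0.7123 = -0.2123; denominator = 1 − 0.7123 = 0.2877
φ_{22} = -0.2123 / 0.2877 = -0.738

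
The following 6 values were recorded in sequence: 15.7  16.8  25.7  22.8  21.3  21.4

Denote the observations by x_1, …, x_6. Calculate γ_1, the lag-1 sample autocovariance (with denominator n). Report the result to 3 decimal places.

2.082

Mean x̄ = (15.7 + 16.8 + 25.7 + 22.8 + 21.3 + 21.4)/6 = 20.6167
Σ_{t=1}^{5}(x_t−x̄)(x_{t+1}−x̄) = 12.4897
γ_1 = 12.4897 / 6 = 2.082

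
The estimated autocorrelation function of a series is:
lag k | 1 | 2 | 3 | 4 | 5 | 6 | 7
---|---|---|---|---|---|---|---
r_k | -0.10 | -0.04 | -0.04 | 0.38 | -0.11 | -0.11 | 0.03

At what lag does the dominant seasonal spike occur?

4

The largest autocorrelation is r_4 = 0.38; the remaining lags stay at or below 0.03.
The dominant spike at lag 4 indicates a seasonal period of 4.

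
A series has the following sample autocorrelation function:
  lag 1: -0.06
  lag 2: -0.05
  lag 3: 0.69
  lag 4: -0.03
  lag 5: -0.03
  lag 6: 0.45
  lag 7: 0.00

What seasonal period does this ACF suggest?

3

The largest autocorrelation is r_3 = 0.69, with a weaker echo at lag 6 (0.45); the remaining lags stay at or below 0.00.
The dominant spike at lag 3 indicates a seasonal period of 3.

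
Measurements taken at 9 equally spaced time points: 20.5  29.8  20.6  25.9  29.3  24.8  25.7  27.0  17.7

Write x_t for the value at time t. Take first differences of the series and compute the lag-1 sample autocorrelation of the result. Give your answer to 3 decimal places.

-0.463

First differences Δx: 9.3, -9.2, 5.3, 3.4, -4.5, 0.9, 1.3, -9.3
Mean of differences = -0.3500
Numerator Σ(Δx_t−Δx̄)(Δx_{t+1}−Δx̄) = -147.6725
Denominator Σ(Δx_t−Δx̄)² = 319.0400
r_1(Δx) = -147.6725 / 319.0400 = -0.463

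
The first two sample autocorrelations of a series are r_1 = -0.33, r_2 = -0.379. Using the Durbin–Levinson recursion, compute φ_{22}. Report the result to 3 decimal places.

φ_{22} = (r_2 − r_1²) / (1 − r_1²)
r_1² = (-0.33)² = 0.1089
Numerator = -0.379 − 0.1089 = -0.4879; denominator = 1 − 0.1089 = 0.8911
φ_{22} = -0.4879 / 0.8911 = -0.548

-0.548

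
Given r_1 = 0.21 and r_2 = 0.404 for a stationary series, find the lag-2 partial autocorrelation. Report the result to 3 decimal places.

φ_{22} = (r_2 − r_1²) / (1 − r_1²)
r_1² = (0.21)² = 0.0441
Numerator = 0.404 − 0.0441 = 0.3599; denominator = 1 − 0.0441 = 0.9559
φ_{22} = 0.3599 / 0.9559 = 0.377

0.377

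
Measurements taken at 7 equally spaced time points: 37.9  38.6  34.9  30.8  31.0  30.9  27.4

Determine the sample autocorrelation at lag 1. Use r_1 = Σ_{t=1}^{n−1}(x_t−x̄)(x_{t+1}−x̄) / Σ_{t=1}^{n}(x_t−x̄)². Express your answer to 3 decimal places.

Mean x̄ = (37.9 + 38.6 + 34.9 + 30.8 + 31.0 + 30.9 + 27.4)/7 = 33.0714
Deviations from mean: 4.8286, 5.5286, 1.8286, -2.2714, -2.0714, -2.1714, -5.6714
Σ(x_t−x̄)(x_{t+1}−x̄) = (26.6951) + (10.1094) + (-4.1535) + (4.7051) + (4.4980) + (12.3151) = 54.1692
Denominator Σ(x_t−x̄)² = 103.5543
r_1 = 54.1692 / 103.5543 = 0.523

0.523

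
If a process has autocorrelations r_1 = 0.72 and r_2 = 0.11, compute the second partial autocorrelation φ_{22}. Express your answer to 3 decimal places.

φ_{22} = (r_2 − r_1²) / (1 − r_1²)
r_1² = (0.72)² = 0.5184
Numerator = 0.11 − 0.5184 = -0.4084; denominator = 1 − 0.5184 = 0.4816
φ_{22} = -0.4084 / 0.4816 = -0.848

-0.848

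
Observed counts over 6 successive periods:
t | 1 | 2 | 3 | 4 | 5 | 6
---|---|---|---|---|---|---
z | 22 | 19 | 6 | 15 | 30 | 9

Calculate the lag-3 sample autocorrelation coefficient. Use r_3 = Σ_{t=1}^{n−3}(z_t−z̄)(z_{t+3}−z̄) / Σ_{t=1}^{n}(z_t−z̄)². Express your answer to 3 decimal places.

Mean z̄ = (22 + 19 + 6 + 15 + 30 + 9)/6 = 16.8333
Deviations from mean: 5.1667, 2.1667, -10.8333, -1.8333, 13.1667, -7.8333
Numerator Σ_{t=1}^{3}(z_t−z̄)(z_{t+3}−z̄) = 103.9167
Denominator Σ(z_t−z̄)² = 386.8333
r_3 = 103.9167 / 386.8333 = 0.269

0.269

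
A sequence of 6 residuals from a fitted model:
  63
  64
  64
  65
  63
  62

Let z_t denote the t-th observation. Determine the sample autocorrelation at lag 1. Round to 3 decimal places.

0.136

Mean z̄ = (63 + 64 + 64 + 65 + 63 + 62)/6 = 63.5000
Deviations from mean: -0.5000, 0.5000, 0.5000, 1.5000, -0.5000, -1.5000
Numerator Σ_{t=1}^{5}(z_t−z̄)(z_{t+1}−z̄) = 0.7500
Denominator Σ(z_t−z̄)² = 5.5000
r_1 = 0.7500 / 5.5000 = 0.136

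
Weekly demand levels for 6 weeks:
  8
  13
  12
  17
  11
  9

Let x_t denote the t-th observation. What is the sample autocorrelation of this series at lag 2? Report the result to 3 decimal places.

Mean x̄ = (8 + 13 + 12 + 17 + 11 + 9)/6 = 11.6667
Deviations from mean: -3.6667, 1.3333, 0.3333, 5.3333, -0.6667, -2.6667
Σ(x_t−x̄)(x_{t+2}−x̄) = (-1.2222) + (7.1111) + (-0.2222) + (-14.2222) = -8.5556
Denominator Σ(x_t−x̄)² = 51.3333
r_2 = -8.5556 / 51.3333 = -0.167

-0.167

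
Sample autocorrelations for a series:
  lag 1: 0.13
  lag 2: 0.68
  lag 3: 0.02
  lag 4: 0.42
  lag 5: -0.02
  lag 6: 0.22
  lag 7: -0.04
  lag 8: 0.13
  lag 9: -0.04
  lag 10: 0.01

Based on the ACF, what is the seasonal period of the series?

The largest autocorrelation is r_2 = 0.68, with weaker echoes at lags 4 (0.42) and 6 (0.22); the remaining lags stay at or below 0.13.
The dominant spike at lag 2 indicates a seasonal period of 2.

2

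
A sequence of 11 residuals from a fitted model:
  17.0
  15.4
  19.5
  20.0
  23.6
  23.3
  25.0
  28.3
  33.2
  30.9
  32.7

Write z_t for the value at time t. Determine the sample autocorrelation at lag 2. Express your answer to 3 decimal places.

Mean z̄ = (17.0 + 15.4 + 19.5 + 20.0 + 23.6 + 23.3 + 25.0 + 28.3 + 33.2 + 30.9 + 32.7)/11 = 24.4455
Numerator Σ_{t=1}^{9}(z_t−z̄)(z_{t+2}−z̄) = 183.4204
Denominator Σ(z_t−z̄)² = 385.1073
r_2 = 183.4204 / 385.1073 = 0.476

0.476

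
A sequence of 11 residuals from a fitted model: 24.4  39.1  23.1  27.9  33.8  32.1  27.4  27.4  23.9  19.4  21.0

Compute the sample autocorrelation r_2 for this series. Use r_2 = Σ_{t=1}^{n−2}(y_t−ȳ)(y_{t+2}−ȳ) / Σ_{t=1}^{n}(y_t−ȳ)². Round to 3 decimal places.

0.048

Mean ȳ = (24.4 + 39.1 + 23.1 + 27.9 + 33.8 + 32.1 + 27.4 + 27.4 + 23.9 + 19.4 + 21.0)/11 = 27.2273
Numerator Σ_{t=1}^{9}(y_t−ȳ)(y_{t+2}−ȳ) = 16.5767
Denominator Σ(y_t−ȳ)² = 344.5618
r_2 = 16.5767 / 344.5618 = 0.048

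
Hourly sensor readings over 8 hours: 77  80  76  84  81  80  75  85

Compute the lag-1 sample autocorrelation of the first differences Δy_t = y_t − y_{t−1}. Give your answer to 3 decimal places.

First differences Δy: 3, -4, 8, -3, -1, -5, 10
Mean of differences = 1.1429
Numerator Σ(Δy_t−Δȳ)(Δy_{t+1}−Δȳ) = -105.5918
Denominator Σ(Δy_t−Δȳ)² = 214.8571
r_1(Δy) = -105.5918 / 214.8571 = -0.491

-0.491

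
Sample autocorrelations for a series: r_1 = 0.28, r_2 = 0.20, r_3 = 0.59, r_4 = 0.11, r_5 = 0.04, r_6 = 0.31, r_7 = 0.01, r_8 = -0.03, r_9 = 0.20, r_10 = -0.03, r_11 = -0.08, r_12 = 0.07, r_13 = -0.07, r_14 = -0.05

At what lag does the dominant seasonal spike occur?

The largest autocorrelation is r_3 = 0.59, with a weaker echo at lag 6 (0.31); the remaining lags stay at or below 0.28. The elevated value at lag 1 (0.28), dropping to 0.20 at lag 2, reflects decaying short-term dependence rather than seasonality.
The dominant spike at lag 3 indicates a seasonal period of 3.

3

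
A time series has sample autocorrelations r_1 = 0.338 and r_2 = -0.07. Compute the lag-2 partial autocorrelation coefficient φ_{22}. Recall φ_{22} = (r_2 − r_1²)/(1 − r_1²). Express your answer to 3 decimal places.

φ_{22} = (r_2 − r_1²) / (1 − r_1²)
r_1² = (0.338)² = 0.114244
Numerator = -0.07 − 0.1142 = -0.1842; denominator = 1 − 0.1142 = 0.8858
φ_{22} = -0.1842 / 0.8858 = -0.208

-0.208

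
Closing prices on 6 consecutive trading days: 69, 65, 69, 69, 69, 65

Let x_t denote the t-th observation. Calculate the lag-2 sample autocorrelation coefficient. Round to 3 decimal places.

Mean x̄ = (69 + 65 + 69 + 69 + 69 + 65)/6 = 67.6667
Σ(x_t−x̄)(x_{t+2}−x̄) = (1.7778) + (-3.5556) + (1.7778) + (-3.5556) = -3.5556
Denominator Σ(x_t−x̄)² = 21.3333
r_2 = -3.5556 / 21.3333 = -0.167

-0.167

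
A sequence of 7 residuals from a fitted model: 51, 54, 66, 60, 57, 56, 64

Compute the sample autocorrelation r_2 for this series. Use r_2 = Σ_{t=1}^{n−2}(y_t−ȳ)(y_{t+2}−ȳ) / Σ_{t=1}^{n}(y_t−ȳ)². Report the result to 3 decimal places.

-0.489

Mean ȳ = (51 + 54 + 66 + 60 + 57 + 56 + 64)/7 = 58.2857
Deviations from mean: -7.2857, -4.2857, 7.7143, 1.7143, -1.2857, -2.2857, 5.7143
Σ(y_t−ȳ)(y_{t+2}−ȳ) = (-56.2041) + (-7.3469) + (-9.9184) + (-3.9184) + (-7.3469) = -84.7347
Denominator Σ(y_t−ȳ)² = 173.4286
r_2 = -84.7347 / 173.4286 = -0.489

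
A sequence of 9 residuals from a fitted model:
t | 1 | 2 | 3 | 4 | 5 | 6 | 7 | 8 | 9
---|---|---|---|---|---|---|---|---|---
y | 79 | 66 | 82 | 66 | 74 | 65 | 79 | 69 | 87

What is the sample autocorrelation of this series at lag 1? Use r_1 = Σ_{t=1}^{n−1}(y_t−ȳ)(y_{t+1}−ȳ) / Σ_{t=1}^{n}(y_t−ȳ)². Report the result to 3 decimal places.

Mean ȳ = (79 + 66 + 82 + 66 + 74 + 65 + 79 + 69 + 87)/9 = 74.1111
Numerator Σ_{t=1}^{8}(y_t−ȳ)(y_{t+1}−ȳ) = -301.1235
Denominator Σ(y_t−ȳ)² = 516.8889
r_1 = -301.1235 / 516.8889 = -0.583

-0.583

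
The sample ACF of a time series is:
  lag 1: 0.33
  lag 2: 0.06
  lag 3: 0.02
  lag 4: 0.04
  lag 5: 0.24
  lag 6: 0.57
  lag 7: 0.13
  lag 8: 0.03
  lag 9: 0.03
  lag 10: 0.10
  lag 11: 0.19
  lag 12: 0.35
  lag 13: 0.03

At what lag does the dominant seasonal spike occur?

The largest autocorrelation is r_6 = 0.57, with a weaker echo at lag 12 (0.35); the remaining lags stay at or below 0.33. The elevated value at lag 1 (0.33), dropping to 0.06 at lag 2, reflects decaying short-term dependence rather than seasonality.
The dominant spike at lag 6 indicates a seasonal period of 6.

6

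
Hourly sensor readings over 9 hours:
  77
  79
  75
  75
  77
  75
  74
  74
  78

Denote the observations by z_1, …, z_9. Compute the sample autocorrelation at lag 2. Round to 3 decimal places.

Mean z̄ = (77 + 79 + 75 + 75 + 77 + 75 + 74 + 74 + 78)/9 = 76.0000
Numerator Σ_{t=1}^{7}(z_t−z̄)(z_{t+2}−z̄) = -8.0000
Denominator Σ(z_t−z̄)² = 26.0000
r_2 = -8.0000 / 26.0000 = -0.308

-0.308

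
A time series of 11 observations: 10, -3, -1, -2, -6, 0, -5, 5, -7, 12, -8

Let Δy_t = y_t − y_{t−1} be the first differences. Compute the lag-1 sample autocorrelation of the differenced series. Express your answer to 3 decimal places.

-0.680

First differences Δy: -13, 2, -1, -4, 6, -5, 10, -12, 19, -20
Mean of differences = -1.8000
Numerator Σ(Δy_t−Δȳ)(Δy_{t+1}−Δȳ) = -832.2400
Denominator Σ(Δy_t−Δȳ)² = 1223.6000
r_1(Δy) = -832.2400 / 1223.6000 = -0.680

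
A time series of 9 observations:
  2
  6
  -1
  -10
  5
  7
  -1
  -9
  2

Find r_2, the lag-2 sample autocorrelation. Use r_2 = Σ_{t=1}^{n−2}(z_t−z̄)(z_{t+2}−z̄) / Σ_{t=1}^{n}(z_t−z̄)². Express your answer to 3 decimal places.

Mean z̄ = (2 + 6 − 1 − 10 + 5 + 7 − 1 − 9 + 2)/9 = 0.1111
Σ(z_t−z̄)(z_{t+2}−z̄) = (-2.0988) + (-59.5432) + (-5.4321) + (-69.6543) + (-5.4321) + (-62.7654) + (-2.0988) = -207.0247
Denominator Σ(z_t−z̄)² = 300.8889
r_2 = -207.0247 / 300.8889 = -0.688

-0.688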